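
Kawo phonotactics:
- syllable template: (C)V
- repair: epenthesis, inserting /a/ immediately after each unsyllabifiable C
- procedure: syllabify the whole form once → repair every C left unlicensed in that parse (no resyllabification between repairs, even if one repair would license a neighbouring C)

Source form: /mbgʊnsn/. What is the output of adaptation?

mabagʊnasana

Syllabifying with onset maximization leaves /m/, /b/, /n/, /s/, /n/ stranded (no codas are permitted; onsets are limited to one consonant).
Each unlicensed consonant becomes the onset of a new syllable: /m/ → /ma/, /b/ → /ba/, /n/ → /na/, /s/ → /sa/, /n/ → /na/.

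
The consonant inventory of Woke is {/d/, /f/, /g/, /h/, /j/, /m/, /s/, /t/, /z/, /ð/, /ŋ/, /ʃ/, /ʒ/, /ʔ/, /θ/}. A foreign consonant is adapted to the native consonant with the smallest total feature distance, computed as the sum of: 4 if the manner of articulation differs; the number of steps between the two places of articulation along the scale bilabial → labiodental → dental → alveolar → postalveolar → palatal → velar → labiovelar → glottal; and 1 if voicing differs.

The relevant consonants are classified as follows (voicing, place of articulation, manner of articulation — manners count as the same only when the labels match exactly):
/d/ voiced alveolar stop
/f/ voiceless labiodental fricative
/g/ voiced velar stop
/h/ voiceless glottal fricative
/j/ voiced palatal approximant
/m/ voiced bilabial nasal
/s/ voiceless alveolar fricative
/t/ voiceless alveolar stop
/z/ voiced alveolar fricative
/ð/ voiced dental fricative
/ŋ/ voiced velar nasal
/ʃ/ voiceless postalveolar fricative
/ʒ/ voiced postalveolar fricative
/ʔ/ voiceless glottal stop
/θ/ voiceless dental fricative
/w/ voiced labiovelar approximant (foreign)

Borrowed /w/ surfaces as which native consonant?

/j/ is closest: same manner (approximant), place distance 2 (labiovelar→palatal), same voicing; total 2. Next closest is /g/ at distance 5.

j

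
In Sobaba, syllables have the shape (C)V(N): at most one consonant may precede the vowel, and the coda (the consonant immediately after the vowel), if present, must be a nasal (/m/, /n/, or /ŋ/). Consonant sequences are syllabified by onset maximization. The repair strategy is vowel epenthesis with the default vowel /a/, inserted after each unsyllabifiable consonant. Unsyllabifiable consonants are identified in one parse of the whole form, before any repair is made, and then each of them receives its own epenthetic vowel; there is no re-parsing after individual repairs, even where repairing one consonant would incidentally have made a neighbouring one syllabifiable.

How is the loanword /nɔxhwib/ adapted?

nɔxahawiba

Syllabifying with onset maximization leaves /x/, /h/, /b/ stranded (only a nasal (/m/, /n/, or /ŋ/) is licensed in coda position; onsets are limited to one consonant).
Each unlicensed consonant becomes the onset of a new syllable: /x/ → /xa/, /h/ → /ha/, /b/ → /ba/.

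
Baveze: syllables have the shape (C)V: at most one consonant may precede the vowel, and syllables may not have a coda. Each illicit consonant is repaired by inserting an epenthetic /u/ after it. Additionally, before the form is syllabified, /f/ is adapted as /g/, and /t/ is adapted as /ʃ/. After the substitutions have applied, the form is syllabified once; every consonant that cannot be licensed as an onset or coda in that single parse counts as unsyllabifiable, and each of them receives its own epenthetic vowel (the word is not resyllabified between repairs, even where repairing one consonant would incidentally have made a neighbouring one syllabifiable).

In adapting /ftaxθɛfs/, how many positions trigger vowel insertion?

After substitution the input is /gʃaxθɛgs/.
The unsyllabifiable consonants are /g/, /x/, /g/, /s/; each receives one epenthetic vowel.

4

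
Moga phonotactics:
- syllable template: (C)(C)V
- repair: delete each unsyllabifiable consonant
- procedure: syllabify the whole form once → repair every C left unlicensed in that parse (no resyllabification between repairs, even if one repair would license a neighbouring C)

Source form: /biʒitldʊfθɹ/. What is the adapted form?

Syllabifying with onset maximization leaves /t/, /f/, /θ/, /ɹ/ stranded (no codas are permitted; onsets may contain at most 2 consonants).
Each unlicensed consonant is deleted: /t/, /f/, /θ/, /ɹ/.

biʒildʊ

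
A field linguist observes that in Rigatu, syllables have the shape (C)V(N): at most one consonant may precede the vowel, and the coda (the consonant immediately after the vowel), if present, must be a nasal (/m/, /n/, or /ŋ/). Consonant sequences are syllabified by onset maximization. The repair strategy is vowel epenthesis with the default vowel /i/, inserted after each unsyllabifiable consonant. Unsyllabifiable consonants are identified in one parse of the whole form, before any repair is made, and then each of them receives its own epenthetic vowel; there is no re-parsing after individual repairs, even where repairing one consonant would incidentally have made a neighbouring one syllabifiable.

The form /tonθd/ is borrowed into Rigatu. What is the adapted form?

tonθidi

Syllabifying with onset maximization leaves /θ/, /d/ stranded (only a nasal (/m/, /n/, or /ŋ/) is licensed in coda position; onsets are limited to one consonant).
Epenthesis after each stranded consonant: /θ/ → /θi/, /d/ → /di/.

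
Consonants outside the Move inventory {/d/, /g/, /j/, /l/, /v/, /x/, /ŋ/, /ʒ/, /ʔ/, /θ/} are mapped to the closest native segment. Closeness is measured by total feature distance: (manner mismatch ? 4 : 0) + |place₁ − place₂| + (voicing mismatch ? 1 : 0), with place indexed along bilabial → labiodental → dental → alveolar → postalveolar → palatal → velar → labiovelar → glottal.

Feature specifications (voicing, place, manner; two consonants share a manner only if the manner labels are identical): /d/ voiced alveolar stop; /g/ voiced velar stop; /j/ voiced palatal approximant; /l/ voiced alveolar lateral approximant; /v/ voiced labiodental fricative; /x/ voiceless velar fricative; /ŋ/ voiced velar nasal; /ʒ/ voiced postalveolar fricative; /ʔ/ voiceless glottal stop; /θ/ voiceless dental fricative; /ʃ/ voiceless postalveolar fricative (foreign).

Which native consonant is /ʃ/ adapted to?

/ʒ/ is closest: same manner (fricative), place distance 0 (postalveolar→postalveolar), voicing differs (+1); total 1. Next closest is /x/ at distance 2.

ʒ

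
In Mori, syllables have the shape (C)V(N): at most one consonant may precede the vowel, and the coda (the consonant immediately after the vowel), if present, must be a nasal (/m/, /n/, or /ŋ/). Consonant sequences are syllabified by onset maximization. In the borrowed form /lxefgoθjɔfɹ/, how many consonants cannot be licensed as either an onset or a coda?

The consonants /l/, /f/, /θ/, /f/, /ɹ/ cannot be parsed into a legal (C)V(N) syllable (only a nasal (/m/, /n/, or /ŋ/) is licensed in coda position; onsets are limited to one consonant).

5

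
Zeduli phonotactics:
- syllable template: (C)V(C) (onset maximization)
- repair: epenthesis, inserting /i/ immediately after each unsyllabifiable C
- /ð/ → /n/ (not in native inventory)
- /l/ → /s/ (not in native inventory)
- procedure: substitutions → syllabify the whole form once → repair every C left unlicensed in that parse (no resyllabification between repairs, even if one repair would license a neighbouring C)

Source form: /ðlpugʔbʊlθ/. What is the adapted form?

Substitution: /ð/ → /n/, /l/ → /s/, giving /nspugʔbʊsθ/.
The consonants /n/, /s/, /ʔ/, /θ/ cannot be parsed into a legal (C)V(C) syllable (at most one coda consonant is licensed; onsets are limited to one consonant).
Each unlicensed consonant becomes the onset of a new syllable: /n/ → /ni/, /s/ → /si/, /ʔ/ → /ʔi/, /θ/ → /θi/.

nisipugʔibʊsθi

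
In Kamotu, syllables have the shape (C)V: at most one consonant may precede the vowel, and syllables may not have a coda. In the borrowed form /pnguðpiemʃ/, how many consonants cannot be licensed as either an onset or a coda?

The consonants /p/, /n/, /ð/, /m/, /ʃ/ cannot be parsed into a legal (C)V syllable (no codas are permitted; onsets are limited to one consonant).

5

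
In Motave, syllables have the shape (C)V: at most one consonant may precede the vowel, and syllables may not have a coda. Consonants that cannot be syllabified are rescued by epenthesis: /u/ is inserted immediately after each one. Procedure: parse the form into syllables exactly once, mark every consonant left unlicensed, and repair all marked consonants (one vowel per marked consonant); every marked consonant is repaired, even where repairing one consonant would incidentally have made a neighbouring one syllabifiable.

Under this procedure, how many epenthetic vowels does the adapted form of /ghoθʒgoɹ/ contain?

The unsyllabifiable consonants are /g/, /θ/, /ʒ/, /ɹ/; each receives one epenthetic vowel.

4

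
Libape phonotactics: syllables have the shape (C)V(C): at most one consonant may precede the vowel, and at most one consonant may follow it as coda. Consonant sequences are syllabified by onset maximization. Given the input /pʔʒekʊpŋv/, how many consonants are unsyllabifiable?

4

The consonants /p/, /ʔ/, /ŋ/, /v/ cannot be parsed into a legal (C)V(C) syllable (at most one coda consonant is licensed; onsets are limited to one consonant).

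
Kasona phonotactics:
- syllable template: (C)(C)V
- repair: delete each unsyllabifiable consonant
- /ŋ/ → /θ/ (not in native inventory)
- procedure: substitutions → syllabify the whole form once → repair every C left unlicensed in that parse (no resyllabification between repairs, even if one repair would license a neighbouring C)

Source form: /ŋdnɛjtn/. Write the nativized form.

Substitution: /ŋ/ → /θ/, giving /θdnɛjtn/.
Syllabifying with onset maximization leaves /θ/, /j/, /t/, /n/ stranded (no codas are permitted; onsets may contain at most 2 consonants).
Deleting the stranded consonants removes /θ/, /j/, /t/, /n/.

dnɛ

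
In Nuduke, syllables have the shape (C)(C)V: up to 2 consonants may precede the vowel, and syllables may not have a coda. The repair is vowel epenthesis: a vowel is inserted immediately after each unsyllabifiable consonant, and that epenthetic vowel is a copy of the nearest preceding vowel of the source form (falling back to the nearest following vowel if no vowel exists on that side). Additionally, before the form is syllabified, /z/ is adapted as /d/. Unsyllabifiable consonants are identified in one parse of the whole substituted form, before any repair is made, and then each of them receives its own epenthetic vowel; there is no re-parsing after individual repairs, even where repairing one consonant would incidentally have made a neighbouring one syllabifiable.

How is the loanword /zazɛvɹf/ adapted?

Substitution: /z/ → /d/, giving /dadɛvɹf/.
Syllabifying with onset maximization leaves /v/, /ɹ/, /f/ stranded (no codas are permitted; onsets may contain at most 2 consonants).
Each unlicensed consonant becomes the onset of a new syllable: /v/ → /vɛ/, /ɹ/ → /ɹɛ/, /f/ → /fɛ/.

dadɛvɛɹɛfɛ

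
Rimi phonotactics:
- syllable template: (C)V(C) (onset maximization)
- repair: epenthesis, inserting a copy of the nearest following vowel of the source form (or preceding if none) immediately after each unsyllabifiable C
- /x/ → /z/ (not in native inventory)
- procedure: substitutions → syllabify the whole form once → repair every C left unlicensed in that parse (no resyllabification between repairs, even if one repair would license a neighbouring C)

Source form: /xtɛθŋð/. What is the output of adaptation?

Substitution: /x/ → /z/, giving /ztɛθŋð/.
The consonants /z/, /ŋ/, /ð/ cannot be parsed into a legal (C)V(C) syllable (at most one coda consonant is licensed; onsets are limited to one consonant).
Each unlicensed consonant becomes the onset of a new syllable: /z/ → /zɛ/, /ŋ/ → /ŋɛ/, /ð/ → /ðɛ/.

zɛtɛθŋɛðɛ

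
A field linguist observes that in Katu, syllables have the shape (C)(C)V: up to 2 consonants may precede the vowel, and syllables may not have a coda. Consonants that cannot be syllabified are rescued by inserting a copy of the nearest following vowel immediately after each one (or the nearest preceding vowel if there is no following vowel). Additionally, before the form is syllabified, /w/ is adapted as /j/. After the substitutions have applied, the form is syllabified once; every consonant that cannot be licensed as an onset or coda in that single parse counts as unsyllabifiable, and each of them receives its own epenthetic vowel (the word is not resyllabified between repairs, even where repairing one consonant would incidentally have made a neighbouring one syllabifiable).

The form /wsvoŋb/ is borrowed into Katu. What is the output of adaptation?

josvoŋobo

Substitution: /w/ → /j/, giving /jsvoŋb/.
Syllabifying with onset maximization leaves /j/, /ŋ/, /b/ stranded (no codas are permitted; onsets may contain at most 2 consonants).
Epenthesis after each stranded consonant: /j/ → /jo/, /ŋ/ → /ŋo/, /b/ → /bo/.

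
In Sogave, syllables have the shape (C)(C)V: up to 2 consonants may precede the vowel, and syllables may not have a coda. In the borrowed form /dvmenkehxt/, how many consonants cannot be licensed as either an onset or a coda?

4

Syllabifying with onset maximization leaves /d/, /h/, /x/, /t/ stranded (no codas are permitted; onsets may contain at most 2 consonants).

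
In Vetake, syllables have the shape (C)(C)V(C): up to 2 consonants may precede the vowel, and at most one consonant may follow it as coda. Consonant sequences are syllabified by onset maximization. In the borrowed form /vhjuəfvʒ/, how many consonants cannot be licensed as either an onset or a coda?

3

Under (C)(C)V(C), the unsyllabifiable consonants are /v/, /v/, /ʒ/ (at most one coda consonant is licensed; onsets may contain at most 2 consonants).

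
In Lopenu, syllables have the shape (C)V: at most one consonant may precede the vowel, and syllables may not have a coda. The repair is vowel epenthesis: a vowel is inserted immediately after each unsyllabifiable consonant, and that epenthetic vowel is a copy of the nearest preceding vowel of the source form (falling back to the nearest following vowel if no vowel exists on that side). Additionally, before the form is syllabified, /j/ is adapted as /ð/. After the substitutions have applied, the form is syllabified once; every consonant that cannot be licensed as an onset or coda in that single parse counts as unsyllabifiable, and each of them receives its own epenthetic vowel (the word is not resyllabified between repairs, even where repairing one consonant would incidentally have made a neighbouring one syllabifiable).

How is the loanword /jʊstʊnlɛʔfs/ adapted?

ðʊsʊtʊnʊlɛʔɛfɛsɛ

Substitution: /j/ → /ð/, giving /ðʊstʊnlɛʔfs/.
The consonants /s/, /n/, /ʔ/, /f/, /s/ cannot be parsed into a legal (C)V syllable (no codas are permitted; onsets are limited to one consonant).
Each unlicensed consonant becomes the onset of a new syllable: /s/ → /sʊ/, /n/ → /nʊ/, /ʔ/ → /ʔɛ/, /f/ → /fɛ/, /s/ → /sɛ/.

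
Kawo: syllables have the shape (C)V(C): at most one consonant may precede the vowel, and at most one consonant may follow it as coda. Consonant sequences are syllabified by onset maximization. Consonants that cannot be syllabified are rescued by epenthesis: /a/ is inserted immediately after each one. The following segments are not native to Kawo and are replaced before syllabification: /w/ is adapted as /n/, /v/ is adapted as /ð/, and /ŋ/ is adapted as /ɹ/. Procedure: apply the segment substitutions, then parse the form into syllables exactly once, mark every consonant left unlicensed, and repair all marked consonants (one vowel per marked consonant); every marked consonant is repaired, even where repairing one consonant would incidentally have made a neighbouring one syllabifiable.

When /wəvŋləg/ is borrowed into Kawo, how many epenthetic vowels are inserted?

After substitution the input is /nəðɹləg/.
The unsyllabifiable consonants are /ɹ/; each receives one epenthetic vowel.

1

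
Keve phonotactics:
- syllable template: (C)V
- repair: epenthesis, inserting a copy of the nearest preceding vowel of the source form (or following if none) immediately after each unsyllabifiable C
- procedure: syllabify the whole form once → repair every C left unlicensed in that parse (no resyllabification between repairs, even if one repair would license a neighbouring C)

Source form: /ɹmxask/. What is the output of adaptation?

Under (C)V, the unsyllabifiable consonants are /ɹ/, /m/, /s/, /k/ (no codas are permitted; onsets are limited to one consonant).
Epenthesis after each stranded consonant: /ɹ/ → /ɹa/, /m/ → /ma/, /s/ → /sa/, /k/ → /ka/.

ɹamaxasaka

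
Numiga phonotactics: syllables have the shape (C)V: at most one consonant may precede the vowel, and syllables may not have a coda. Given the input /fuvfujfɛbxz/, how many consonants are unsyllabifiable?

5

Under (C)V, the unsyllabifiable consonants are /v/, /j/, /b/, /x/, /z/ (no codas are permitted; onsets are limited to one consonant).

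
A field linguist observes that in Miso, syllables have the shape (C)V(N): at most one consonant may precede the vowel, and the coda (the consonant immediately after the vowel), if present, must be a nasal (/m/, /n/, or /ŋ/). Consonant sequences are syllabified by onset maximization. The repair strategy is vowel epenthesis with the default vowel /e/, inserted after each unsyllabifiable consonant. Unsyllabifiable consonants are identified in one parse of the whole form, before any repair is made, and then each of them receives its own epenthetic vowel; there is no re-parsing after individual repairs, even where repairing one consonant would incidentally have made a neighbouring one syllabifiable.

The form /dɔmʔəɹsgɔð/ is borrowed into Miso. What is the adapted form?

dɔmʔəɹesegɔðe

The consonants /ɹ/, /s/, /ð/ cannot be parsed into a legal (C)V(N) syllable (only a nasal (/m/, /n/, or /ŋ/) is licensed in coda position; onsets are limited to one consonant).
Epenthesis after each stranded consonant: /ɹ/ → /ɹe/, /s/ → /se/, /ð/ → /ðe/.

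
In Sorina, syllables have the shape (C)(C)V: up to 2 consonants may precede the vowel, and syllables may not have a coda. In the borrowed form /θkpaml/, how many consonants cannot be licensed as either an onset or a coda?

Syllabifying with onset maximization leaves /θ/, /m/, /l/ stranded (no codas are permitted; onsets may contain at most 2 consonants).

3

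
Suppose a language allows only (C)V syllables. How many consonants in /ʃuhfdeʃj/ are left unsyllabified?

Syllabifying with onset maximization leaves /h/, /f/, /ʃ/, /j/ stranded (no codas are permitted; onsets are limited to one consonant).

4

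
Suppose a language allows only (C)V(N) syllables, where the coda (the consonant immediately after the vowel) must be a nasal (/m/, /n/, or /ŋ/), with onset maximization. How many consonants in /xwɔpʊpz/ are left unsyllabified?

Syllabifying with onset maximization leaves /x/, /p/, /z/ stranded (only a nasal (/m/, /n/, or /ŋ/) is licensed in coda position; onsets are limited to one consonant).

3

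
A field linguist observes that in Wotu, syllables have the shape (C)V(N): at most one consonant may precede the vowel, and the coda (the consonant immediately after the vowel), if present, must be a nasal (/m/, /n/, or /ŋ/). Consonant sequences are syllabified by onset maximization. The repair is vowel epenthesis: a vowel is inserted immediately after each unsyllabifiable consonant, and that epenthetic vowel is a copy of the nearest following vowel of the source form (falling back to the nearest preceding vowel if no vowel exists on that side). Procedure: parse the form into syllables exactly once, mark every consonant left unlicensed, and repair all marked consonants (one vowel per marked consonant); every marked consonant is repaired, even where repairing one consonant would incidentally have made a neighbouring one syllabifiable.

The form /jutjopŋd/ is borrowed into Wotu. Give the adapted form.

jutojopoŋodo

The consonants /t/, /p/, /ŋ/, /d/ cannot be parsed into a legal (C)V(N) syllable (only a nasal (/m/, /n/, or /ŋ/) is licensed in coda position; onsets are limited to one consonant).
Epenthesis after each stranded consonant: /t/ → /to/, /p/ → /po/, /ŋ/ → /ŋo/, /d/ → /do/.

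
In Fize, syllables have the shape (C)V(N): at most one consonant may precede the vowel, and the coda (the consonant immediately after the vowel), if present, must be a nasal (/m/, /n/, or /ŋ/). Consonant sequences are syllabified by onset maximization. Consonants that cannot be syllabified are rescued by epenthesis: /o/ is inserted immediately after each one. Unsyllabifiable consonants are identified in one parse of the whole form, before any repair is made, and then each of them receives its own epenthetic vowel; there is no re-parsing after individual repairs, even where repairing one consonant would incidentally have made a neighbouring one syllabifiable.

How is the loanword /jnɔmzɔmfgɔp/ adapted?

jonɔmzɔmfogɔpo

Syllabifying with onset maximization leaves /j/, /f/, /p/ stranded (only a nasal (/m/, /n/, or /ŋ/) is licensed in coda position; onsets are limited to one consonant).
Each unlicensed consonant becomes the onset of a new syllable: /j/ → /jo/, /f/ → /fo/, /p/ → /po/.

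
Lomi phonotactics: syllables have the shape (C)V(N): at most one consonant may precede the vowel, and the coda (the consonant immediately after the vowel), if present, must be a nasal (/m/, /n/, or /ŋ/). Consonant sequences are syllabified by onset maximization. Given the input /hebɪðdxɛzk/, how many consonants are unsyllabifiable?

4

Syllabifying with onset maximization leaves /ð/, /d/, /z/, /k/ stranded (only a nasal (/m/, /n/, or /ŋ/) is licensed in coda position; onsets are limited to one consonant).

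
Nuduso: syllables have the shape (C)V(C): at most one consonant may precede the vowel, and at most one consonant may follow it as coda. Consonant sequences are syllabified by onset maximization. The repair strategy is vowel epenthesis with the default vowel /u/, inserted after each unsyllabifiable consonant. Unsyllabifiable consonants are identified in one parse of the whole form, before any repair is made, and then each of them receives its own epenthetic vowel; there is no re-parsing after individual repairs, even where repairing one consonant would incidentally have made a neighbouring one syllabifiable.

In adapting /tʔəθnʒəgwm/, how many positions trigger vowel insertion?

4

The unsyllabifiable consonants are /t/, /n/, /w/, /m/; each receives one epenthetic vowel.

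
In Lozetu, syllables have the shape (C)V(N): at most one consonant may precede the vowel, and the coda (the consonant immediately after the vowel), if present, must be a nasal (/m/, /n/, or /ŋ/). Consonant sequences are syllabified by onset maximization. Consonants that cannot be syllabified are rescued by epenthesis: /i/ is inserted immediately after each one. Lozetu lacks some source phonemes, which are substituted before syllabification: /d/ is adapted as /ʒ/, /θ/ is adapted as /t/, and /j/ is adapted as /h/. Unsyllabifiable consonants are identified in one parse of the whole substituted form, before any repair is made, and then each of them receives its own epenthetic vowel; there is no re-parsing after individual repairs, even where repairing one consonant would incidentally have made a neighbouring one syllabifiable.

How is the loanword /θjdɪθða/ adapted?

Substitution: /θ/ → /t/, /j/ → /h/, /d/ → /ʒ/, giving /thʒɪtða/.
Under (C)V(N), the unsyllabifiable consonants are /t/, /h/, /t/ (only a nasal (/m/, /n/, or /ŋ/) is licensed in coda position; onsets are limited to one consonant).
Each unlicensed consonant becomes the onset of a new syllable: /t/ → /ti/, /h/ → /hi/, /t/ → /ti/.

tihiʒɪtiða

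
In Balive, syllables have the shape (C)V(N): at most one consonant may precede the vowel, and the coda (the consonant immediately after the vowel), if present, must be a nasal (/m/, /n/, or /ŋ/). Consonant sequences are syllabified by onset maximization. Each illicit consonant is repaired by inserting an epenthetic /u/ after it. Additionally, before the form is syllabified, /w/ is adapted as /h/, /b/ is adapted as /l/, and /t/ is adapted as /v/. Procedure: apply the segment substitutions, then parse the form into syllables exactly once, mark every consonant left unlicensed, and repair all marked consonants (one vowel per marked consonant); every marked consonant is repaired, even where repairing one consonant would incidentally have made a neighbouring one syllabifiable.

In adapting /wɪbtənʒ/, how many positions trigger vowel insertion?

2

After substitution the input is /hɪlvənʒ/.
The unsyllabifiable consonants are /l/, /ʒ/; each receives one epenthetic vowel.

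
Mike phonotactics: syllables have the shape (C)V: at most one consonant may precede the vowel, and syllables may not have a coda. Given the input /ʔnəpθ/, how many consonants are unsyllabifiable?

3

The consonants /ʔ/, /p/, /θ/ cannot be parsed into a legal (C)V syllable (no codas are permitted; onsets are limited to one consonant).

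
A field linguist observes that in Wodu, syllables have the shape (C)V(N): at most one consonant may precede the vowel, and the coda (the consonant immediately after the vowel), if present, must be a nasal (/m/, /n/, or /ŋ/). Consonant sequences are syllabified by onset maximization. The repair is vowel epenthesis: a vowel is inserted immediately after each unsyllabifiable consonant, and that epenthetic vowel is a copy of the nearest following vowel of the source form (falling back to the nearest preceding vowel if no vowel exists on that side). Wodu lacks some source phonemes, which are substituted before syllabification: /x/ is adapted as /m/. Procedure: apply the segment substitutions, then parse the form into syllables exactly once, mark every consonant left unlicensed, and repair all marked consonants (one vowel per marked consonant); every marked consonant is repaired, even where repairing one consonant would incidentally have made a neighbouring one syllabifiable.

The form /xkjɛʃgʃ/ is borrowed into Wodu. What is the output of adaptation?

mɛkɛjɛʃɛgɛʃɛ

Substitution: /x/ → /m/, giving /mkjɛʃgʃ/.
Syllabifying with onset maximization leaves /m/, /k/, /ʃ/, /g/, /ʃ/ stranded (only a nasal (/m/, /n/, or /ŋ/) is licensed in coda position; onsets are limited to one consonant).
Inserting the epenthetic vowel yields /m/ → /mɛ/, /k/ → /kɛ/, /ʃ/ → /ʃɛ/, /g/ → /gɛ/, /ʃ/ → /ʃɛ/.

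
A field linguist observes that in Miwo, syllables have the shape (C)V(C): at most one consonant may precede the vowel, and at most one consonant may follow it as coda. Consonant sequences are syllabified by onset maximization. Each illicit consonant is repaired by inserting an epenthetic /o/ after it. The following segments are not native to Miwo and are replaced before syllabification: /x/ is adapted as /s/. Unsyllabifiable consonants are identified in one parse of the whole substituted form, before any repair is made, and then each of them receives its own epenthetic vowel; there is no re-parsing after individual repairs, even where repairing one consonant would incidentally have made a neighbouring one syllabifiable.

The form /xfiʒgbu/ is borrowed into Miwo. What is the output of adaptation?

Substitution: /x/ → /s/, giving /sfiʒgbu/.
Syllabifying with onset maximization leaves /s/, /g/ stranded (at most one coda consonant is licensed; onsets are limited to one consonant).
Each unlicensed consonant becomes the onset of a new syllable: /s/ → /so/, /g/ → /go/.

sofiʒgobu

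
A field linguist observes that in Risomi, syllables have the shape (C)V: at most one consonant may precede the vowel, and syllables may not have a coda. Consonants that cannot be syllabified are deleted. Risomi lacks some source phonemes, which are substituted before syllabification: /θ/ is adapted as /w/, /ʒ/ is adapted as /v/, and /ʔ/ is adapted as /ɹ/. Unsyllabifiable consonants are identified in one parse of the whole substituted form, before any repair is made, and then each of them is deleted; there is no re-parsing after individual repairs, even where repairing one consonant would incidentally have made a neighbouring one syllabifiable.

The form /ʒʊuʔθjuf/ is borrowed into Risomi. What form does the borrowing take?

vʊuju

Substitution: /ʒ/ → /v/, /ʔ/ → /ɹ/, /θ/ → /w/, giving /vʊuɹwjuf/.
Syllabifying with onset maximization leaves /ɹ/, /w/, /f/ stranded (no codas are permitted; onsets are limited to one consonant).
Deletion applies to /ɹ/, /w/, /f/.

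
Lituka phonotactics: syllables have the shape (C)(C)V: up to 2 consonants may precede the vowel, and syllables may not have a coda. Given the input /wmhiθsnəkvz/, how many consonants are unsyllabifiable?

The consonants /w/, /θ/, /k/, /v/, /z/ cannot be parsed into a legal (C)(C)V syllable (no codas are permitted; onsets may contain at most 2 consonants).

5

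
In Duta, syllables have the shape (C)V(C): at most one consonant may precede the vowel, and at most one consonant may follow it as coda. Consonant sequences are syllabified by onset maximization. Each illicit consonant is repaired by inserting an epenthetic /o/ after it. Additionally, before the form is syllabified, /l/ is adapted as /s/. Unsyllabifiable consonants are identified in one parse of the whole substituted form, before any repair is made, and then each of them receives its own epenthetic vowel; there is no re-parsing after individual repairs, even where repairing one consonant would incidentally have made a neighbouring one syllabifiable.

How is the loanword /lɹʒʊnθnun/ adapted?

soɹoʒʊnθonun

Substitution: /l/ → /s/, giving /sɹʒʊnθnun/.
The consonants /s/, /ɹ/, /θ/ cannot be parsed into a legal (C)V(C) syllable (at most one coda consonant is licensed; onsets are limited to one consonant).
Inserting the epenthetic vowel yields /s/ → /so/, /ɹ/ → /ɹo/, /θ/ → /θo/.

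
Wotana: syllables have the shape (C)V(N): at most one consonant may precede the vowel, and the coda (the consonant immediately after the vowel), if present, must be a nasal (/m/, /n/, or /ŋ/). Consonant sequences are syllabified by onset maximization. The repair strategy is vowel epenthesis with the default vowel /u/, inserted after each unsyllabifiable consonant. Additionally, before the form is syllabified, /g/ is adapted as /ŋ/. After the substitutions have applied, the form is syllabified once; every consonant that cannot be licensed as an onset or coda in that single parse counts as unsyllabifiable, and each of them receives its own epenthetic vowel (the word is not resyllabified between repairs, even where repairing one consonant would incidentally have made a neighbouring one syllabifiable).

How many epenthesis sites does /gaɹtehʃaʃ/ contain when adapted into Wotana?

After substitution the input is /ŋaɹtehʃaʃ/.
The unsyllabifiable consonants are /ɹ/, /h/, /ʃ/; each receives one epenthetic vowel.

3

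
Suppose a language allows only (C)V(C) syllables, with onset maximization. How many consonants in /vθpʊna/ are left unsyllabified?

Syllabifying with onset maximization leaves /v/, /θ/ stranded (at most one coda consonant is licensed; onsets are limited to one consonant).

2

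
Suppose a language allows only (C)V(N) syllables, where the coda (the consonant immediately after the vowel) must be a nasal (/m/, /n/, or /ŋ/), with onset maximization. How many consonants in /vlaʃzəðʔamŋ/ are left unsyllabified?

4

Under (C)V(N), the unsyllabifiable consonants are /v/, /ʃ/, /ð/, /ŋ/ (only a nasal (/m/, /n/, or /ŋ/) is licensed in coda position; onsets are limited to one consonant).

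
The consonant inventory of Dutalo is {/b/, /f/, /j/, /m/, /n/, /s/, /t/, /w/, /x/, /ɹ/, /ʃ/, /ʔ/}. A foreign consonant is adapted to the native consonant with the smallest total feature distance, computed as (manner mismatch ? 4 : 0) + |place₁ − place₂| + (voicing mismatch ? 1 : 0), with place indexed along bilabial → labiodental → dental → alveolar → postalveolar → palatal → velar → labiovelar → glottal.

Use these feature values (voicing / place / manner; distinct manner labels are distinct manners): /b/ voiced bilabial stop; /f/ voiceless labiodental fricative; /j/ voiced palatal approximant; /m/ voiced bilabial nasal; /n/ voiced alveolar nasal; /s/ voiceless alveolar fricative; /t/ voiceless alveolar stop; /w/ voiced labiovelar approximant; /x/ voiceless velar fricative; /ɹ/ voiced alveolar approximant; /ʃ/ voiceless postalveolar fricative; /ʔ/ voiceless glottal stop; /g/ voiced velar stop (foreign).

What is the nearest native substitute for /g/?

ʔ

/ʔ/ is closest: same manner (stop), place distance 2 (velar→glottal), voicing differs (+1); total 3. Next closest is /t/ at distance 4.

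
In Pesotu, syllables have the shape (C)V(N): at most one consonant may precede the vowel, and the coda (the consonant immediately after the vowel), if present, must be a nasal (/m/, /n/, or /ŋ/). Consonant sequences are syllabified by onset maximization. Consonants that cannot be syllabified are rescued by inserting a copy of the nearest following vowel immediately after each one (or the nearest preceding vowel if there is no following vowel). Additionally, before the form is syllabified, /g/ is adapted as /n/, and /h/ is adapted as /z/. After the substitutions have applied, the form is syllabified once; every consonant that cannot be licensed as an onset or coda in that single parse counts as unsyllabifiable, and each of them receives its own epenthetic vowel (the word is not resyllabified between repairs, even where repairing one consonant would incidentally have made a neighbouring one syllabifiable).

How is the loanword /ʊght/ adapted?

Substitution: /g/ → /n/, /h/ → /z/, giving /ʊnzt/.
Under (C)V(N), the unsyllabifiable consonants are /z/, /t/ (only a nasal (/m/, /n/, or /ŋ/) is licensed in coda position; onsets are limited to one consonant).
Inserting the epenthetic vowel yields /z/ → /zʊ/, /t/ → /tʊ/.

ʊnzʊtʊ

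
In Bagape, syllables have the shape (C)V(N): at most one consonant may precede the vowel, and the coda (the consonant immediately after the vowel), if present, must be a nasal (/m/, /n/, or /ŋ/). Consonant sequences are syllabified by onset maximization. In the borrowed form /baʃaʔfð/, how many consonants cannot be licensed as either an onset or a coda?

3

The consonants /ʔ/, /f/, /ð/ cannot be parsed into a legal (C)V(N) syllable (only a nasal (/m/, /n/, or /ŋ/) is licensed in coda position; onsets are limited to one consonant).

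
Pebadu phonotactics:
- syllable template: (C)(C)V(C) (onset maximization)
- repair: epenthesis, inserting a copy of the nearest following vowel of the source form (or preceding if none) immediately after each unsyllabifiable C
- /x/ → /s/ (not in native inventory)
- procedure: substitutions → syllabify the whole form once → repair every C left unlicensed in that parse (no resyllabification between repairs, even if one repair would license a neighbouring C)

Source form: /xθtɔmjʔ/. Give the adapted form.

Substitution: /x/ → /s/, giving /sθtɔmjʔ/.
Syllabifying with onset maximization leaves /s/, /j/, /ʔ/ stranded (at most one coda consonant is licensed; onsets may contain at most 2 consonants).
Epenthesis after each stranded consonant: /s/ → /sɔ/, /j/ → /jɔ/, /ʔ/ → /ʔɔ/.

sɔθtɔmjɔʔɔ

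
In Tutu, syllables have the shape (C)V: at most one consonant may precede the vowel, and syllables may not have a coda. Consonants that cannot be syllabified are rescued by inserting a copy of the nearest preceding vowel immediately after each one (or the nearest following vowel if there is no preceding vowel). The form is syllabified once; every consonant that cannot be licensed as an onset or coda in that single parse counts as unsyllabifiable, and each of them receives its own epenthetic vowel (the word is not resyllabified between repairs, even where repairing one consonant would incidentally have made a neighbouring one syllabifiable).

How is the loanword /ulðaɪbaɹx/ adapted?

uluðaɪbaɹaxa

The consonants /l/, /ɹ/, /x/ cannot be parsed into a legal (C)V syllable (no codas are permitted; onsets are limited to one consonant).
Epenthesis after each stranded consonant: /l/ → /lu/, /ɹ/ → /ɹa/, /x/ → /xa/.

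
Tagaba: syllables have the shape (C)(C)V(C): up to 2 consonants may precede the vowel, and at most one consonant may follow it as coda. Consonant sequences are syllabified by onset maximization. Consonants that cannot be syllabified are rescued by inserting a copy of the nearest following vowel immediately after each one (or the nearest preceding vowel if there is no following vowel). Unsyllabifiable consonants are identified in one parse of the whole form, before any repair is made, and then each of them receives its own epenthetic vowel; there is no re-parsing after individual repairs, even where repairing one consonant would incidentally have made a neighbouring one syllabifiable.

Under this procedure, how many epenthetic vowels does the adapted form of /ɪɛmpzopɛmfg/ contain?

The unsyllabifiable consonants are /f/, /g/; each receives one epenthetic vowel.

2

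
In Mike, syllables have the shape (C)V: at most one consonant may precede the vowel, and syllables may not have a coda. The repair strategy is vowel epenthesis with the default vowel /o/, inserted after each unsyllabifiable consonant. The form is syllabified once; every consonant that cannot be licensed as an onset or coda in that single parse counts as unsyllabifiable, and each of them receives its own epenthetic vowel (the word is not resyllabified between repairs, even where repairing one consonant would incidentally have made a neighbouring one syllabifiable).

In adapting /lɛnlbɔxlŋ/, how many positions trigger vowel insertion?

The unsyllabifiable consonants are /n/, /l/, /x/, /l/, /ŋ/; each receives one epenthetic vowel.

5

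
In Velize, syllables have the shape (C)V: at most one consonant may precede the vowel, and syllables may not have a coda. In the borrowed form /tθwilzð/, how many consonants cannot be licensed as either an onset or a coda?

5

Syllabifying with onset maximization leaves /t/, /θ/, /l/, /z/, /ð/ stranded (no codas are permitted; onsets are limited to one consonant).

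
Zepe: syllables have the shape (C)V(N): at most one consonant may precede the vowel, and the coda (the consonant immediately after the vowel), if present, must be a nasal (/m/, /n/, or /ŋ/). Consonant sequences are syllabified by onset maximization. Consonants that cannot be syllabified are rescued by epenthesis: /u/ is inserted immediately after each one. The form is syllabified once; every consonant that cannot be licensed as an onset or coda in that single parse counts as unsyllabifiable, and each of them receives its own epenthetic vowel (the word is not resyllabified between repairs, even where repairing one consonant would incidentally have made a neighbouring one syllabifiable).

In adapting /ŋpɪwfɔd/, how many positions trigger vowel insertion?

3

The unsyllabifiable consonants are /ŋ/, /w/, /d/; each receives one epenthetic vowel.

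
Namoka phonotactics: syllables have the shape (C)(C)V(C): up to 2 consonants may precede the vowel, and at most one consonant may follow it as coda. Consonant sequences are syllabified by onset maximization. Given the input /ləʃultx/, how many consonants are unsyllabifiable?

Under (C)(C)V(C), the unsyllabifiable consonants are /t/, /x/ (at most one coda consonant is licensed; onsets may contain at most 2 consonants).

2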